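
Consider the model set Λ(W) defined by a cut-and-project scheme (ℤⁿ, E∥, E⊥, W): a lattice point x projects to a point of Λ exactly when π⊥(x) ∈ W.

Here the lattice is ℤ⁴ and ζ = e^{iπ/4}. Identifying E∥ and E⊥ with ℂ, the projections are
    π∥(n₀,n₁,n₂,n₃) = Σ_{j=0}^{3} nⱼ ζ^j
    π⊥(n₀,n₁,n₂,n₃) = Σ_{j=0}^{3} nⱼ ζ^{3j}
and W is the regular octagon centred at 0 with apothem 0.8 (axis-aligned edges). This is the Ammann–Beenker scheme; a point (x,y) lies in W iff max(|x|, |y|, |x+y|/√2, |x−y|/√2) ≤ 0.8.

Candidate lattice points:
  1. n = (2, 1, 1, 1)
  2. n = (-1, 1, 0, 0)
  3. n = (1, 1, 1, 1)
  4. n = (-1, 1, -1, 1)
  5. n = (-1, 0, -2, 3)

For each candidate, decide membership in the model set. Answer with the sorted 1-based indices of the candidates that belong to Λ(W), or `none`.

none

Internal map: ζ^{3j} for j=0..3 gives (1,0), (−√2/2,√2/2), (0,−1), (√2/2,√2/2).
candidate 1: n = (2, 1, 1, 1) → π⊥ ≈ (+2.0000, +0.4142); max(|x|,|y|,|x±y|/√2) = 2.0000 > 0.8 ⇒ ∉ W
candidate 2: n = (-1, 1, 0, 0) → π⊥ ≈ (-1.7071, +0.7071); max(|x|,|y|,|x±y|/√2) = 1.7071 > 0.8 ⇒ ∉ W
candidate 3: n = (1, 1, 1, 1) → π⊥ ≈ (+1.0000, +0.4142); max(|x|,|y|,|x±y|/√2) = 1.0000 > 0.8 ⇒ ∉ W
candidate 4: n = (-1, 1, -1, 1) → π⊥ ≈ (-1.0000, +2.4142); max(|x|,|y|,|x±y|/√2) = 2.4142 > 0.8 ⇒ ∉ W
candidate 5: n = (-1, 0, -2, 3) → π⊥ ≈ (+1.1213, +4.1213); max(|x|,|y|,|x±y|/√2) = 4.1213 > 0.8 ⇒ ∉ W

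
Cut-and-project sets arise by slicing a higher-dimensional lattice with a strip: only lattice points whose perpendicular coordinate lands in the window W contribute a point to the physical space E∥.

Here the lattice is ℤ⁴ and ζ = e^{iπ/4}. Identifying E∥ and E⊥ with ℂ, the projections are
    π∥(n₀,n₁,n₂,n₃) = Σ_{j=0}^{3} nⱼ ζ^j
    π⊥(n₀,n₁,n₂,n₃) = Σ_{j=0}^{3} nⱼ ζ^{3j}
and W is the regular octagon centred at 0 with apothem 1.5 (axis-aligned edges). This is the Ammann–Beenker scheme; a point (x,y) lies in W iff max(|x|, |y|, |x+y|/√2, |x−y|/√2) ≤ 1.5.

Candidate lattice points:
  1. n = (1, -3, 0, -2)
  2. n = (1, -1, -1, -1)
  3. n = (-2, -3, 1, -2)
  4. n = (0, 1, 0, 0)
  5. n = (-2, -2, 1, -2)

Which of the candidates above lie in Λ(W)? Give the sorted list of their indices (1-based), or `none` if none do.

2, 4

Internal map: ζ^{3j} for j=0..3 gives (1,0), (−√2/2,√2/2), (0,−1), (√2/2,√2/2).
candidate 1: n = (1, -3, 0, -2) → π⊥ ≈ (+1.707107, -3.535534); max(|x|,|y|,|x±y|/√2) = 3.707107 > 1.5 ⇒ ∉ W
candidate 2: n = (1, -1, -1, -1) → π⊥ ≈ (+1.000000, -0.414214); max(|x|,|y|,|x±y|/√2) = 1.000000 ≤ 1.5 ⇒ ∈ W
candidate 3: n = (-2, -3, 1, -2) → π⊥ ≈ (-1.292893, -4.535534); max(|x|,|y|,|x±y|/√2) = 4.535534 > 1.5 ⇒ ∉ W
candidate 4: n = (0, 1, 0, 0) → π⊥ ≈ (-0.707107, +0.707107); max(|x|,|y|,|x±y|/√2) = 1.000000 ≤ 1.5 ⇒ ∈ W
candidate 5: n = (-2, -2, 1, -2) → π⊥ ≈ (-2.000000, -3.828427); max(|x|,|y|,|x±y|/√2) = 4.121320 > 1.5 ⇒ ∉ W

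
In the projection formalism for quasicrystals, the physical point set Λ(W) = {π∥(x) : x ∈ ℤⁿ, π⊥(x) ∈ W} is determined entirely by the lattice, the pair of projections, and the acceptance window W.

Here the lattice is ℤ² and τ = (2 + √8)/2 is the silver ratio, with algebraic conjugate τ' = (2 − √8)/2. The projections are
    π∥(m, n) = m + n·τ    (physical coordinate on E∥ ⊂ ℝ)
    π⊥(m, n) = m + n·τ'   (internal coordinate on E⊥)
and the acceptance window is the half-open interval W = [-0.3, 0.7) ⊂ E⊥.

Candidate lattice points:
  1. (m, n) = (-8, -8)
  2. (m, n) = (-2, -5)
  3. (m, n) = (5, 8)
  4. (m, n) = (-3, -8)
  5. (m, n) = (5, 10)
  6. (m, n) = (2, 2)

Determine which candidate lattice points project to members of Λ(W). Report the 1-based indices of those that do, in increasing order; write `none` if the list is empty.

Numerically τ ≈ 2.4142 and τ' = −1/τ ≈ -0.4142.
#1 (-8,-8): internal coord -8 + (-8)·τ' = -4.6863; -4.6863 ∉ [-0.3, 0.7) → out
#2 (-2,-5): internal coord -2 + (-5)·τ' = +0.0711; +0.0711 ∈ [-0.3, 0.7) → IN Λ
#3 (5,8): internal coord 5 + (8)·τ' = +1.6863; +1.6863 ∉ [-0.3, 0.7) → out
#4 (-3,-8): internal coord -3 + (-8)·τ' = +0.3137; +0.3137 ∈ [-0.3, 0.7) → IN Λ
#5 (5,10): internal coord 5 + (10)·τ' = +0.8579; +0.8579 ∉ [-0.3, 0.7) → out
#6 (2,2): internal coord 2 + (2)·τ' = +1.1716; +1.1716 ∉ [-0.3, 0.7) → out

2, 4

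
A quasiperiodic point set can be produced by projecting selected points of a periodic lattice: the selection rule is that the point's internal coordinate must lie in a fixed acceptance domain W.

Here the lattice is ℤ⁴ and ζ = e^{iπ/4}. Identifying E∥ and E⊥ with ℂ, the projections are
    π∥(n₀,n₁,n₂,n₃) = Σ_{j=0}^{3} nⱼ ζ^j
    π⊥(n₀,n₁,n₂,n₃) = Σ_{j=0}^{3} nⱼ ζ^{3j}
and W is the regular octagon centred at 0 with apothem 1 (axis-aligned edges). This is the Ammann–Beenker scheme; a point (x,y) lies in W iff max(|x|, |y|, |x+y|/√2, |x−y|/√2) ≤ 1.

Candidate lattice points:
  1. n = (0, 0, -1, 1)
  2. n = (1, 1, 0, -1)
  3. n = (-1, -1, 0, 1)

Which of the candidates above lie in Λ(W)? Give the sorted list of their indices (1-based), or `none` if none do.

2, 3

Internal map: ζ^{3j} for j=0..3 gives (1,0), (−√2/2,√2/2), (0,−1), (√2/2,√2/2).
#1 (0, 0, -1, 1): internal (0.707107, 1.707107); octagon support 1.707107 vs apothem 1 → ∉ W
#2 (1, 1, 0, -1): internal (-0.414214, 0.000000); octagon support 0.414214 vs apothem 1 → ∈ W
#3 (-1, -1, 0, 1): internal (0.414214, 0.000000); octagon support 0.414214 vs apothem 1 → ∈ W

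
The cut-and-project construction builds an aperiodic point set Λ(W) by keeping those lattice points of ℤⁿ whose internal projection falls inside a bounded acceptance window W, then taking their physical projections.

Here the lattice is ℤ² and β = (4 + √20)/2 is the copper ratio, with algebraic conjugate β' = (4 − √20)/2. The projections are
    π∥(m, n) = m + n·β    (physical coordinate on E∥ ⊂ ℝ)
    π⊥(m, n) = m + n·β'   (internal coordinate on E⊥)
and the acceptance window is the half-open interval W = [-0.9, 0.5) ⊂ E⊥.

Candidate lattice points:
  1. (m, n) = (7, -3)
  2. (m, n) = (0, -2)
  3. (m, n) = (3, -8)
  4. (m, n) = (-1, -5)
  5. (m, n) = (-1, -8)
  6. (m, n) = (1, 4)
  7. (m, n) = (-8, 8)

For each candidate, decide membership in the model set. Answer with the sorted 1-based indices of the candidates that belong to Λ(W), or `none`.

2, 4, 6

Compute β' = (4−√20)/2 = -0.2361, so π⊥(m,n) = m -0.2361·n.
[1] lift (7,-3): star map gives 7.7082; window check -0.9 ≤ 7.7082 < 0.5 is false → out
[2] lift (0,-2): star map gives 0.4721; window check -0.9 ≤ 0.4721 < 0.5 is true → IN Λ
[3] lift (3,-8): star map gives 4.8885; window check -0.9 ≤ 4.8885 < 0.5 is false → out
[4] lift (-1,-5): star map gives 0.1803; window check -0.9 ≤ 0.1803 < 0.5 is true → IN Λ
[5] lift (-1,-8): star map gives 0.8885; window check -0.9 ≤ 0.8885 < 0.5 is false → out
[6] lift (1,4): star map gives 0.0557; window check -0.9 ≤ 0.0557 < 0.5 is true → IN Λ
[7] lift (-8,8): star map gives -9.8885; window check -0.9 ≤ -9.8885 < 0.5 is false → out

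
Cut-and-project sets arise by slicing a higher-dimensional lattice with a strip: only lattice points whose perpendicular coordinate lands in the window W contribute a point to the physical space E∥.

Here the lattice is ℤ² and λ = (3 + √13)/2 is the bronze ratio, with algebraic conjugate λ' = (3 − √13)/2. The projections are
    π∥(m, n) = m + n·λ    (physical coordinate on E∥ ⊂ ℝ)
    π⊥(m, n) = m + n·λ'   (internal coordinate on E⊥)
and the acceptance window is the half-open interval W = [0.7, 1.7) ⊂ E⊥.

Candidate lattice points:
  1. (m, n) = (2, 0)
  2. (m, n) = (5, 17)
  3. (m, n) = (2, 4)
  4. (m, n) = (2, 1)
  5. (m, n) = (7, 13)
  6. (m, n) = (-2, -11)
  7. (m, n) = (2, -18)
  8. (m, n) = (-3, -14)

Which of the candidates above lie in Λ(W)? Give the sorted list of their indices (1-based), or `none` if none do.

Numerically λ ≈ 3.30278 and λ' = −1/λ ≈ -0.30278.
candidate 1: (m,n)=(2,0) → π∥ = 2+0·λ ≈ 2.00000, π⊥ = 2+0·λ' ≈ 2.00000 ∉ [0.7, 1.7) ⇒ out
candidate 2: (m,n)=(5,17) → π∥ = 5+17·λ ≈ 61.14719, π⊥ = 5+17·λ' ≈ -0.14719 ∉ [0.7, 1.7) ⇒ out
candidate 3: (m,n)=(2,4) → π∥ = 2+4·λ ≈ 15.21110, π⊥ = 2+4·λ' ≈ 0.78890 ∈ [0.7, 1.7) ⇒ IN Λ
candidate 4: (m,n)=(2,1) → π∥ = 2+1·λ ≈ 5.30278, π⊥ = 2+1·λ' ≈ 1.69722 ∈ [0.7, 1.7) ⇒ IN Λ
candidate 5: (m,n)=(7,13) → π∥ = 7+13·λ ≈ 49.93608, π⊥ = 7+13·λ' ≈ 3.06392 ∉ [0.7, 1.7) ⇒ out
candidate 6: (m,n)=(-2,-11) → π∥ = -2-11·λ ≈ -38.33053, π⊥ = -2-11·λ' ≈ 1.33053 ∈ [0.7, 1.7) ⇒ IN Λ
candidate 7: (m,n)=(2,-18) → π∥ = 2-18·λ ≈ -57.44996, π⊥ = 2-18·λ' ≈ 7.44996 ∉ [0.7, 1.7) ⇒ out
candidate 8: (m,n)=(-3,-14) → π∥ = -3-14·λ ≈ -49.23886, π⊥ = -3-14·λ' ≈ 1.23886 ∈ [0.7, 1.7) ⇒ IN Λ

3, 4, 6, 8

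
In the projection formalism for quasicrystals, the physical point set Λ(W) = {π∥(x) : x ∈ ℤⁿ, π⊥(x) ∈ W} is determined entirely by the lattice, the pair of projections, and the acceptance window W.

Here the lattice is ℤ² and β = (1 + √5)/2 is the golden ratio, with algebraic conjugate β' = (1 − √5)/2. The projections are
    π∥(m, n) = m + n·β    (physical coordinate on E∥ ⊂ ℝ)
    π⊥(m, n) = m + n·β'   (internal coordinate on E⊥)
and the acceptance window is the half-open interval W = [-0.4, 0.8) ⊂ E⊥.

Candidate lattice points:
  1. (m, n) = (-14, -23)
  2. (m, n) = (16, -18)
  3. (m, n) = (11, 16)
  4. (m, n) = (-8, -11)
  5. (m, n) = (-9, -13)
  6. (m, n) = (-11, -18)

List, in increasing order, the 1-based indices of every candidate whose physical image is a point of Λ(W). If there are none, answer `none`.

Compute β' = (1−√5)/2 = -0.618034, so π⊥(m,n) = m -0.618034·n.
[1] lift (-14,-23): star map gives 0.214782; window check -0.4 ≤ 0.214782 < 0.8 is true → IN Λ
[2] lift (16,-18): star map gives 27.124612; window check -0.4 ≤ 27.124612 < 0.8 is false → out
[3] lift (11,16): star map gives 1.111456; window check -0.4 ≤ 1.111456 < 0.8 is false → out
[4] lift (-8,-11): star map gives -1.201626; window check -0.4 ≤ -1.201626 < 0.8 is false → out
[5] lift (-9,-13): star map gives -0.965558; window check -0.4 ≤ -0.965558 < 0.8 is false → out
[6] lift (-11,-18): star map gives 0.124612; window check -0.4 ≤ 0.124612 < 0.8 is true → IN Λ

1, 6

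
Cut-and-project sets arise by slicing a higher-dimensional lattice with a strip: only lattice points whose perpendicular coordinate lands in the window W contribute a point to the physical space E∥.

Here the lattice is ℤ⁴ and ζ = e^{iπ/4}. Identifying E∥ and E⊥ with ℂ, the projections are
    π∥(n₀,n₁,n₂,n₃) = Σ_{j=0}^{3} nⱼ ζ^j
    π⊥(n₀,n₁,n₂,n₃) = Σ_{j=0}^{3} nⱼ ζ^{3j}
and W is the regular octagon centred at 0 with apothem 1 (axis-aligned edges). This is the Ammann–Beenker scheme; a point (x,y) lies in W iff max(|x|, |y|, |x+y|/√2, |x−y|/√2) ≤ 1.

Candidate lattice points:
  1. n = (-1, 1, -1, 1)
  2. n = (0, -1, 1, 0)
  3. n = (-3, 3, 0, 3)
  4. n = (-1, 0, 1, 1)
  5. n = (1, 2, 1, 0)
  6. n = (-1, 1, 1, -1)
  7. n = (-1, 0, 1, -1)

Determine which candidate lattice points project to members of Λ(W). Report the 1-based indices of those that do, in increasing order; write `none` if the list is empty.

4, 5

Internal map: ζ^{3j} for j=0..3 gives (1,0), (−√2/2,√2/2), (0,−1), (√2/2,√2/2).
candidate 1: n = (-1, 1, -1, 1) → π⊥ ≈ (-1.00000, +2.41421); max(|x|,|y|,|x±y|/√2) = 2.41421 > 1 ⇒ ∉ W
candidate 2: n = (0, -1, 1, 0) → π⊥ ≈ (+0.70711, -1.70711); max(|x|,|y|,|x±y|/√2) = 1.70711 > 1 ⇒ ∉ W
candidate 3: n = (-3, 3, 0, 3) → π⊥ ≈ (-3.00000, +4.24264); max(|x|,|y|,|x±y|/√2) = 5.12132 > 1 ⇒ ∉ W
candidate 4: n = (-1, 0, 1, 1) → π⊥ ≈ (-0.29289, -0.29289); max(|x|,|y|,|x±y|/√2) = 0.41421 ≤ 1 ⇒ ∈ W
candidate 5: n = (1, 2, 1, 0) → π⊥ ≈ (-0.41421, +0.41421); max(|x|,|y|,|x±y|/√2) = 0.58579 ≤ 1 ⇒ ∈ W
candidate 6: n = (-1, 1, 1, -1) → π⊥ ≈ (-2.41421, -1.00000); max(|x|,|y|,|x±y|/√2) = 2.41421 > 1 ⇒ ∉ W
candidate 7: n = (-1, 0, 1, -1) → π⊥ ≈ (-1.70711, -1.70711); max(|x|,|y|,|x±y|/√2) = 2.41421 > 1 ⇒ ∉ W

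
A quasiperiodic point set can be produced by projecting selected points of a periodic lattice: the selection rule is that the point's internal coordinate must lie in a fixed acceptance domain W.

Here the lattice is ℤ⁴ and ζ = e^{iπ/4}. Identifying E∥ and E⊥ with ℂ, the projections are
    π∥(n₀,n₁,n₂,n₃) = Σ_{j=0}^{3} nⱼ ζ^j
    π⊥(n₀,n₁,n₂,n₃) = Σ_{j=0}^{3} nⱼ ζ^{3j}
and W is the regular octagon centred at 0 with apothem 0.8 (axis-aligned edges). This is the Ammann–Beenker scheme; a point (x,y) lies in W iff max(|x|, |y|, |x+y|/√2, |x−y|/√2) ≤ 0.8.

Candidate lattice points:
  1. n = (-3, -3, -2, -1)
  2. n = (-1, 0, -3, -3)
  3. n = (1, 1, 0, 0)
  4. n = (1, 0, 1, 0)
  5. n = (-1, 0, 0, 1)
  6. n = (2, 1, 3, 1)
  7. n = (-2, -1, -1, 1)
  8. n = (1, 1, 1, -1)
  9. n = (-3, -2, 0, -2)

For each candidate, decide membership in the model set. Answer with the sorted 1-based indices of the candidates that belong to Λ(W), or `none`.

π⊥(n) = n₀ + n₁ζ³ + n₂ζ⁶ + n₃ζ⁹ where ζ = e^{iπ/4}.
candidate 1: n = (-3, -3, -2, -1) → π⊥ ≈ (-1.585786, -0.828427); max(|x|,|y|,|x±y|/√2) = 1.707107 > 0.8 ⇒ ∉ W
candidate 2: n = (-1, 0, -3, -3) → π⊥ ≈ (-3.121320, +0.878680); max(|x|,|y|,|x±y|/√2) = 3.121320 > 0.8 ⇒ ∉ W
candidate 3: n = (1, 1, 0, 0) → π⊥ ≈ (+0.292893, +0.707107); max(|x|,|y|,|x±y|/√2) = 0.707107 ≤ 0.8 ⇒ ∈ W
candidate 4: n = (1, 0, 1, 0) → π⊥ ≈ (+1.000000, -1.000000); max(|x|,|y|,|x±y|/√2) = 1.414214 > 0.8 ⇒ ∉ W
candidate 5: n = (-1, 0, 0, 1) → π⊥ ≈ (-0.292893, +0.707107); max(|x|,|y|,|x±y|/√2) = 0.707107 ≤ 0.8 ⇒ ∈ W
candidate 6: n = (2, 1, 3, 1) → π⊥ ≈ (+2.000000, -1.585786); max(|x|,|y|,|x±y|/√2) = 2.535534 > 0.8 ⇒ ∉ W
candidate 7: n = (-2, -1, -1, 1) → π⊥ ≈ (-0.585786, +1.000000); max(|x|,|y|,|x±y|/√2) = 1.121320 > 0.8 ⇒ ∉ W
candidate 8: n = (1, 1, 1, -1) → π⊥ ≈ (-0.414214, -1.000000); max(|x|,|y|,|x±y|/√2) = 1.000000 > 0.8 ⇒ ∉ W
candidate 9: n = (-3, -2, 0, -2) → π⊥ ≈ (-3.000000, -2.828427); max(|x|,|y|,|x±y|/√2) = 4.121320 > 0.8 ⇒ ∉ W

3, 5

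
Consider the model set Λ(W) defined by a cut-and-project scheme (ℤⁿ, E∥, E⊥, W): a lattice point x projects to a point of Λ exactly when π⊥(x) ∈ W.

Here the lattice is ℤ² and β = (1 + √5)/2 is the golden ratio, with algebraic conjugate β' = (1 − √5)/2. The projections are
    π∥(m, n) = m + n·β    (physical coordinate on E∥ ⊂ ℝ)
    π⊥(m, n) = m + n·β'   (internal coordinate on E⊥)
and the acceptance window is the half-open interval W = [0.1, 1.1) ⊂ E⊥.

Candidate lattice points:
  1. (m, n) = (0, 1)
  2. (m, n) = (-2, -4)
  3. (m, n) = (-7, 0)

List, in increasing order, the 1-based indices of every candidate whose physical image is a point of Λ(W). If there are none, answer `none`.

β' = (1−√5)/2 ≈ -0.6180.
candidate 1: (m,n)=(0,1) → π∥ = 0+1·β ≈ 1.6180, π⊥ = 0+1·β' ≈ -0.6180 ∉ [0.1, 1.1) ⇒ out
candidate 2: (m,n)=(-2,-4) → π∥ = -2-4·β ≈ -8.4721, π⊥ = -2-4·β' ≈ 0.4721 ∈ [0.1, 1.1) ⇒ IN Λ
candidate 3: (m,n)=(-7,0) → π∥ = -7+0·β ≈ -7.0000, π⊥ = -7+0·β' ≈ -7.0000 ∉ [0.1, 1.1) ⇒ out

2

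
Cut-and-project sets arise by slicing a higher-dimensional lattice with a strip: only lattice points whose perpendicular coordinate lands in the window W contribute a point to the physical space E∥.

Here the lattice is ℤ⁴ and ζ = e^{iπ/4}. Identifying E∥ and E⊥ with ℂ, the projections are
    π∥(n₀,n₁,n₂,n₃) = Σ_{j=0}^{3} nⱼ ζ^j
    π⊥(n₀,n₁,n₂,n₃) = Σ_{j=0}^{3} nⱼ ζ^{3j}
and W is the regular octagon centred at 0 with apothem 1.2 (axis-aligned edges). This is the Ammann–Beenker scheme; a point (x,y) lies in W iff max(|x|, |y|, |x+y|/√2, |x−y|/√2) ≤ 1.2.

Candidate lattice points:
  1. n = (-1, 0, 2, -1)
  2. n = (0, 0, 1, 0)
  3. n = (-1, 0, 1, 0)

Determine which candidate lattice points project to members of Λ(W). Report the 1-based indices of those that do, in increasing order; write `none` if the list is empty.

2

With ζ = e^{iπ/4} the internal vectors are ζ^0,ζ^3,ζ^6,ζ^9.
#1 (-1, 0, 2, -1): internal (-1.7071, -2.7071); octagon support 3.1213 vs apothem 1.2 → ∉ W
#2 (0, 0, 1, 0): internal (0.0000, -1.0000); octagon support 1.0000 vs apothem 1.2 → ∈ W
#3 (-1, 0, 1, 0): internal (-1.0000, -1.0000); octagon support 1.4142 vs apothem 1.2 → ∉ W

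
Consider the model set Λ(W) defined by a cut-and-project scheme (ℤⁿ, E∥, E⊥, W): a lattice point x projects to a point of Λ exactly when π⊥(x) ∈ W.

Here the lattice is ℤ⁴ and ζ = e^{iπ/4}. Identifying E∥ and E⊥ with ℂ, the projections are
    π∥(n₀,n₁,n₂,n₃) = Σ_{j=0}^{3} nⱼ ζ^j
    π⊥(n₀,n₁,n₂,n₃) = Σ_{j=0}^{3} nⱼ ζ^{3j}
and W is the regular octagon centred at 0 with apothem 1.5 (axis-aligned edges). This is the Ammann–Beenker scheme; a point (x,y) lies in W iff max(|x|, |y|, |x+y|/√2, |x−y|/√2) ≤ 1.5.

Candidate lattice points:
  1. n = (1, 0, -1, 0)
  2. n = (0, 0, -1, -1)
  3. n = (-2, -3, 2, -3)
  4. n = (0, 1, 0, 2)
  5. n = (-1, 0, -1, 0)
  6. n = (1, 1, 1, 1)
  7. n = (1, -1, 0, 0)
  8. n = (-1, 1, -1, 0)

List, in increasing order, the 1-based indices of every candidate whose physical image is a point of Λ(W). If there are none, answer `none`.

π⊥(n) = n₀ + n₁ζ³ + n₂ζ⁶ + n₃ζ⁹ where ζ = e^{iπ/4}.
#1 (1, 0, -1, 0): internal (1.0000, 1.0000); octagon support 1.4142 vs apothem 1.5 → ∈ W
#2 (0, 0, -1, -1): internal (-0.7071, 0.2929); octagon support 0.7071 vs apothem 1.5 → ∈ W
#3 (-2, -3, 2, -3): internal (-2.0000, -6.2426); octagon support 6.2426 vs apothem 1.5 → ∉ W
#4 (0, 1, 0, 2): internal (0.7071, 2.1213); octagon support 2.1213 vs apothem 1.5 → ∉ W
#5 (-1, 0, -1, 0): internal (-1.0000, 1.0000); octagon support 1.4142 vs apothem 1.5 → ∈ W
#6 (1, 1, 1, 1): internal (1.0000, 0.4142); octagon support 1.0000 vs apothem 1.5 → ∈ W
#7 (1, -1, 0, 0): internal (1.7071, -0.7071); octagon support 1.7071 vs apothem 1.5 → ∉ W
#8 (-1, 1, -1, 0): internal (-1.7071, 1.7071); octagon support 2.4142 vs apothem 1.5 → ∉ W

1, 2, 5, 6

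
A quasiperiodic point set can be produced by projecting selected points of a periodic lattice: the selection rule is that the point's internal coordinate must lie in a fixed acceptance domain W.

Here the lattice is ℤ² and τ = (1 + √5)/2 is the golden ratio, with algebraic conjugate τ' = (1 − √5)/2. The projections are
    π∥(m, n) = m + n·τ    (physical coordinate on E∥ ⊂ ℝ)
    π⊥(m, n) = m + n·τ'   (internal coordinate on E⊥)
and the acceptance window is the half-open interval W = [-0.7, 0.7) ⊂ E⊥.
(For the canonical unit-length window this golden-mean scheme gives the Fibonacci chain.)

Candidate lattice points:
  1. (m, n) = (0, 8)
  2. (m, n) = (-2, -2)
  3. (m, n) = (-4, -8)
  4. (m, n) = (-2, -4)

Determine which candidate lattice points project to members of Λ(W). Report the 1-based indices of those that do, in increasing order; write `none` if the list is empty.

4

Numerically τ ≈ 1.6180 and τ' = −1/τ ≈ -0.6180.
[1] lift (0,8): star map gives -4.9443; window check -0.7 ≤ -4.9443 < 0.7 is false → out
[2] lift (-2,-2): star map gives -0.7639; window check -0.7 ≤ -0.7639 < 0.7 is false → out
[3] lift (-4,-8): star map gives 0.9443; window check -0.7 ≤ 0.9443 < 0.7 is false → out
[4] lift (-2,-4): star map gives 0.4721; window check -0.7 ≤ 0.4721 < 0.7 is true → IN Λ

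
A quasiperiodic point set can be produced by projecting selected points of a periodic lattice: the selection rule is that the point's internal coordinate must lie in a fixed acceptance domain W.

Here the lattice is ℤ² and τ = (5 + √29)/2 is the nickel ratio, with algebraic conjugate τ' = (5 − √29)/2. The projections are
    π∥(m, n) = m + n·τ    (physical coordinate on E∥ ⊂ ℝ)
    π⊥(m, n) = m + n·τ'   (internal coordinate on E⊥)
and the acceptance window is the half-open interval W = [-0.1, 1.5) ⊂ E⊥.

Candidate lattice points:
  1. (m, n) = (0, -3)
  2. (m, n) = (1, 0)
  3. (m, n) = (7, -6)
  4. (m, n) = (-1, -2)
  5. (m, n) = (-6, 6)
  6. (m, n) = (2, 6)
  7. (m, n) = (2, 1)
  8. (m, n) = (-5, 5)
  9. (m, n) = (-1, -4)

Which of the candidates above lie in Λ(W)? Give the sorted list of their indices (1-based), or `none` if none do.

Compute τ' = (5−√29)/2 = -0.192582, so π⊥(m,n) = m -0.192582·n.
candidate 1: (m,n)=(0,-3) → π∥ = 0-3·τ ≈ -15.577747, π⊥ = 0-3·τ' ≈ 0.577747 ∈ [-0.1, 1.5) ⇒ IN Λ
candidate 2: (m,n)=(1,0) → π∥ = 1+0·τ ≈ 1.000000, π⊥ = 1+0·τ' ≈ 1.000000 ∈ [-0.1, 1.5) ⇒ IN Λ
candidate 3: (m,n)=(7,-6) → π∥ = 7-6·τ ≈ -24.155494, π⊥ = 7-6·τ' ≈ 8.155494 ∉ [-0.1, 1.5) ⇒ out
candidate 4: (m,n)=(-1,-2) → π∥ = -1-2·τ ≈ -11.385165, π⊥ = -1-2·τ' ≈ -0.614835 ∉ [-0.1, 1.5) ⇒ out
candidate 5: (m,n)=(-6,6) → π∥ = -6+6·τ ≈ 25.155494, π⊥ = -6+6·τ' ≈ -7.155494 ∉ [-0.1, 1.5) ⇒ out
candidate 6: (m,n)=(2,6) → π∥ = 2+6·τ ≈ 33.155494, π⊥ = 2+6·τ' ≈ 0.844506 ∈ [-0.1, 1.5) ⇒ IN Λ
candidate 7: (m,n)=(2,1) → π∥ = 2+1·τ ≈ 7.192582, π⊥ = 2+1·τ' ≈ 1.807418 ∉ [-0.1, 1.5) ⇒ out
candidate 8: (m,n)=(-5,5) → π∥ = -5+5·τ ≈ 20.962912, π⊥ = -5+5·τ' ≈ -5.962912 ∉ [-0.1, 1.5) ⇒ out
candidate 9: (m,n)=(-1,-4) → π∥ = -1-4·τ ≈ -21.770330, π⊥ = -1-4·τ' ≈ -0.229670 ∉ [-0.1, 1.5) ⇒ out

1, 2, 6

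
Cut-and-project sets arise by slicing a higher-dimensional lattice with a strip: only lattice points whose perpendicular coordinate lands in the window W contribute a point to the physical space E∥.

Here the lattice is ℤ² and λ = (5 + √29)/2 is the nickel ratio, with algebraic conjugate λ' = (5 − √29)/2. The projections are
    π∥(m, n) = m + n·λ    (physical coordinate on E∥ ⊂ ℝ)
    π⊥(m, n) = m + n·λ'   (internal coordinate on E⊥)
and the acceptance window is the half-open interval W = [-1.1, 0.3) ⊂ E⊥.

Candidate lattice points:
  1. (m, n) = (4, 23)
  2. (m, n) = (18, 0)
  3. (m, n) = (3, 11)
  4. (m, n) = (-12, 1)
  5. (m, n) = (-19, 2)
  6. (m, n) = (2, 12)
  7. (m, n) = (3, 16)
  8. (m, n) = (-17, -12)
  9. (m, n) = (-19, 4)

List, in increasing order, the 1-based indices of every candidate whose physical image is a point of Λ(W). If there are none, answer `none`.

1, 6, 7

λ' = (5−√29)/2 ≈ -0.19258.
#1 (4,23): internal coord 4 + (23)·λ' = -0.42940; -0.42940 ∈ [-1.1, 0.3) → IN Λ
#2 (18,0): internal coord 18 + (0)·λ' = +18.00000; +18.00000 ∉ [-1.1, 0.3) → out
#3 (3,11): internal coord 3 + (11)·λ' = +0.88159; +0.88159 ∉ [-1.1, 0.3) → out
#4 (-12,1): internal coord -12 + (1)·λ' = -12.19258; -12.19258 ∉ [-1.1, 0.3) → out
#5 (-19,2): internal coord -19 + (2)·λ' = -19.38516; -19.38516 ∉ [-1.1, 0.3) → out
#6 (2,12): internal coord 2 + (12)·λ' = -0.31099; -0.31099 ∈ [-1.1, 0.3) → IN Λ
#7 (3,16): internal coord 3 + (16)·λ' = -0.08132; -0.08132 ∈ [-1.1, 0.3) → IN Λ
#8 (-17,-12): internal coord -17 + (-12)·λ' = -14.68901; -14.68901 ∉ [-1.1, 0.3) → out
#9 (-19,4): internal coord -19 + (4)·λ' = -19.77033; -19.77033 ∉ [-1.1, 0.3) → out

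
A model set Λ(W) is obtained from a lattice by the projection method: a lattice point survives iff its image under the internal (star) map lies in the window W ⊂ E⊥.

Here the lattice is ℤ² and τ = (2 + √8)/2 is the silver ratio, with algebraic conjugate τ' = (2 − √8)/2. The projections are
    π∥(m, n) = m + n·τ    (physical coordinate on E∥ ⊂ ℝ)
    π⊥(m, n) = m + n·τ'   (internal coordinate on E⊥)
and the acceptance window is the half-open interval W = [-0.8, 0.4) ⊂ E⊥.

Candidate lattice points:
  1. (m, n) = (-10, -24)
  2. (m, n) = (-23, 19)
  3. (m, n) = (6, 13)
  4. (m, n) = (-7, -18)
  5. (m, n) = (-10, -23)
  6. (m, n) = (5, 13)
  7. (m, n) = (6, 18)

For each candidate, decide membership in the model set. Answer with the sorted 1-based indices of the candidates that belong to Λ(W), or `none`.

Numerically τ ≈ 2.4142 and τ' = −1/τ ≈ -0.4142.
[1] lift (-10,-24): star map gives -0.0589; window check -0.8 ≤ -0.0589 < 0.4 is true → IN Λ
[2] lift (-23,19): star map gives -30.8701; window check -0.8 ≤ -30.8701 < 0.4 is false → out
[3] lift (6,13): star map gives 0.6152; window check -0.8 ≤ 0.6152 < 0.4 is false → out
[4] lift (-7,-18): star map gives 0.4558; window check -0.8 ≤ 0.4558 < 0.4 is false → out
[5] lift (-10,-23): star map gives -0.4731; window check -0.8 ≤ -0.4731 < 0.4 is true → IN Λ
[6] lift (5,13): star map gives -0.3848; window check -0.8 ≤ -0.3848 < 0.4 is true → IN Λ
[7] lift (6,18): star map gives -1.4558; window check -0.8 ≤ -1.4558 < 0.4 is false → out

1, 5, 6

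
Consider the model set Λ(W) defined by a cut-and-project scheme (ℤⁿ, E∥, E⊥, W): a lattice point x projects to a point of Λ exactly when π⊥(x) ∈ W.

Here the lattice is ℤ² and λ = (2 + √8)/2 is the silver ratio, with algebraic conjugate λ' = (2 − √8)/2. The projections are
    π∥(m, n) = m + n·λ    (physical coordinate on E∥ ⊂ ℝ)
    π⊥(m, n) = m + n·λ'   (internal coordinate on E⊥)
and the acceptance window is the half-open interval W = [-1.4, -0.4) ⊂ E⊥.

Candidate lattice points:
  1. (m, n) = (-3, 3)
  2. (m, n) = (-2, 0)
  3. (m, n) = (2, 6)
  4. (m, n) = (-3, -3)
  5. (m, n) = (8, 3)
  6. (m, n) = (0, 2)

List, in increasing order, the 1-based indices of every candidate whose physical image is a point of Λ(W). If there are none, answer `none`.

Compute λ' = (2−√8)/2 = -0.4142, so π⊥(m,n) = m -0.4142·n.
[1] lift (-3,3): star map gives -4.2426; window check -1.4 ≤ -4.2426 < -0.4 is false → out
[2] lift (-2,0): star map gives -2.0000; window check -1.4 ≤ -2.0000 < -0.4 is false → out
[3] lift (2,6): star map gives -0.4853; window check -1.4 ≤ -0.4853 < -0.4 is true → IN Λ
[4] lift (-3,-3): star map gives -1.7574; window check -1.4 ≤ -1.7574 < -0.4 is false → out
[5] lift (8,3): star map gives 6.7574; window check -1.4 ≤ 6.7574 < -0.4 is false → out
[6] lift (0,2): star map gives -0.8284; window check -1.4 ≤ -0.8284 < -0.4 is true → IN Λ

3, 6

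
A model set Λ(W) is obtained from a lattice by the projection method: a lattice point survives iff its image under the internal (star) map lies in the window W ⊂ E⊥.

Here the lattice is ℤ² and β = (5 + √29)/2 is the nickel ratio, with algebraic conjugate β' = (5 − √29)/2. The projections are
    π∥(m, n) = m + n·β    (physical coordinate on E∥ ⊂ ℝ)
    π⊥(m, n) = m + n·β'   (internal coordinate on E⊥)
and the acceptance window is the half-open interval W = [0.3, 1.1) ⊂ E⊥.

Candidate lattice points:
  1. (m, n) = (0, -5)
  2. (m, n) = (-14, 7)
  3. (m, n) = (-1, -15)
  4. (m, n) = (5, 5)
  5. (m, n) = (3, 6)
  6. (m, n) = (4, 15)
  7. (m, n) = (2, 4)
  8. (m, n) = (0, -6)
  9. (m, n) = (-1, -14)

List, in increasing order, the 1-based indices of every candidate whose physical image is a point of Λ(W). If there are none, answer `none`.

Compute β' = (5−√29)/2 = -0.192582, so π⊥(m,n) = m -0.192582·n.
candidate 1: (m,n)=(0,-5) → π∥ = 0-5·β ≈ -25.962912, π⊥ = 0-5·β' ≈ 0.962912 ∈ [0.3, 1.1) ⇒ IN Λ
candidate 2: (m,n)=(-14,7) → π∥ = -14+7·β ≈ 22.348077, π⊥ = -14+7·β' ≈ -15.348077 ∉ [0.3, 1.1) ⇒ out
candidate 3: (m,n)=(-1,-15) → π∥ = -1-15·β ≈ -78.888736, π⊥ = -1-15·β' ≈ 1.888736 ∉ [0.3, 1.1) ⇒ out
candidate 4: (m,n)=(5,5) → π∥ = 5+5·β ≈ 30.962912, π⊥ = 5+5·β' ≈ 4.037088 ∉ [0.3, 1.1) ⇒ out
candidate 5: (m,n)=(3,6) → π∥ = 3+6·β ≈ 34.155494, π⊥ = 3+6·β' ≈ 1.844506 ∉ [0.3, 1.1) ⇒ out
candidate 6: (m,n)=(4,15) → π∥ = 4+15·β ≈ 81.888736, π⊥ = 4+15·β' ≈ 1.111264 ∉ [0.3, 1.1) ⇒ out
candidate 7: (m,n)=(2,4) → π∥ = 2+4·β ≈ 22.770330, π⊥ = 2+4·β' ≈ 1.229670 ∉ [0.3, 1.1) ⇒ out
candidate 8: (m,n)=(0,-6) → π∥ = 0-6·β ≈ -31.155494, π⊥ = 0-6·β' ≈ 1.155494 ∉ [0.3, 1.1) ⇒ out
candidate 9: (m,n)=(-1,-14) → π∥ = -1-14·β ≈ -73.696154, π⊥ = -1-14·β' ≈ 1.696154 ∉ [0.3, 1.1) ⇒ out

1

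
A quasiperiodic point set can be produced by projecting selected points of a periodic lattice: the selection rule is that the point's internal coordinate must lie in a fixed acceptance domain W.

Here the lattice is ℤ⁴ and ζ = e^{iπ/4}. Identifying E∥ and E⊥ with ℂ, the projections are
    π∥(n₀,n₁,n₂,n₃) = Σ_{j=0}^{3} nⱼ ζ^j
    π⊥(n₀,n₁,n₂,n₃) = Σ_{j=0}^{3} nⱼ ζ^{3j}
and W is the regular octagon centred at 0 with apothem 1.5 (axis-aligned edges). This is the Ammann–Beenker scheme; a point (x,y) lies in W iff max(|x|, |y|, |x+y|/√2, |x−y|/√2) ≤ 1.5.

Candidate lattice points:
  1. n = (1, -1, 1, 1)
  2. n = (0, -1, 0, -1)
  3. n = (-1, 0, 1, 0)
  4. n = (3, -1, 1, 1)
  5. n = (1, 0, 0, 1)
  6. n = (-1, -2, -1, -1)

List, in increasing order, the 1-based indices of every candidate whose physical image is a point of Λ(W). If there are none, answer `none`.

π⊥(n) = n₀ + n₁ζ³ + n₂ζ⁶ + n₃ζ⁹ where ζ = e^{iπ/4}.
#1 (1, -1, 1, 1): internal (2.4142, -1.0000); octagon support 2.4142 vs apothem 1.5 → ∉ W
#2 (0, -1, 0, -1): internal (0.0000, -1.4142); octagon support 1.4142 vs apothem 1.5 → ∈ W
#3 (-1, 0, 1, 0): internal (-1.0000, -1.0000); octagon support 1.4142 vs apothem 1.5 → ∈ W
#4 (3, -1, 1, 1): internal (4.4142, -1.0000); octagon support 4.4142 vs apothem 1.5 → ∉ W
#5 (1, 0, 0, 1): internal (1.7071, 0.7071); octagon support 1.7071 vs apothem 1.5 → ∉ W
#6 (-1, -2, -1, -1): internal (-0.2929, -1.1213); octagon support 1.1213 vs apothem 1.5 → ∈ W

2, 3, 6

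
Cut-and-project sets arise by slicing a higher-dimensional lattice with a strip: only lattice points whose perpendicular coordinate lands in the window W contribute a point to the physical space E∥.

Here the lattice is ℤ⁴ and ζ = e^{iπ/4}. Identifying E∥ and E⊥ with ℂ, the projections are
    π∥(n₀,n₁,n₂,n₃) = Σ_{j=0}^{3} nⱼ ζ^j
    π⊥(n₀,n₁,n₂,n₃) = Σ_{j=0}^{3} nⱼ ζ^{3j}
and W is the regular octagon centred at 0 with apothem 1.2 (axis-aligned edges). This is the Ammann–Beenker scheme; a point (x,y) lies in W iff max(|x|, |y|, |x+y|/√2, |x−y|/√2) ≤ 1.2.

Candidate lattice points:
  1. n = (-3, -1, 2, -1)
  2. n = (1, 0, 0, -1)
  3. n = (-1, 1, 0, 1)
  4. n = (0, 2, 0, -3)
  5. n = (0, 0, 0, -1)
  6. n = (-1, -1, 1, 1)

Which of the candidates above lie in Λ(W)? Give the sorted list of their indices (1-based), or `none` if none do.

2, 5, 6

With ζ = e^{iπ/4} the internal vectors are ζ^0,ζ^3,ζ^6,ζ^9.
#1 (-3, -1, 2, -1): internal (-3.000000, -3.414214); octagon support 4.535534 vs apothem 1.2 → ∉ W
#2 (1, 0, 0, -1): internal (0.292893, -0.707107); octagon support 0.707107 vs apothem 1.2 → ∈ W
#3 (-1, 1, 0, 1): internal (-1.000000, 1.414214); octagon support 1.707107 vs apothem 1.2 → ∉ W
#4 (0, 2, 0, -3): internal (-3.535534, -0.707107); octagon support 3.535534 vs apothem 1.2 → ∉ W
#5 (0, 0, 0, -1): internal (-0.707107, -0.707107); octagon support 1.000000 vs apothem 1.2 → ∈ W
#6 (-1, -1, 1, 1): internal (0.414214, -1.000000); octagon support 1.000000 vs apothem 1.2 → ∈ W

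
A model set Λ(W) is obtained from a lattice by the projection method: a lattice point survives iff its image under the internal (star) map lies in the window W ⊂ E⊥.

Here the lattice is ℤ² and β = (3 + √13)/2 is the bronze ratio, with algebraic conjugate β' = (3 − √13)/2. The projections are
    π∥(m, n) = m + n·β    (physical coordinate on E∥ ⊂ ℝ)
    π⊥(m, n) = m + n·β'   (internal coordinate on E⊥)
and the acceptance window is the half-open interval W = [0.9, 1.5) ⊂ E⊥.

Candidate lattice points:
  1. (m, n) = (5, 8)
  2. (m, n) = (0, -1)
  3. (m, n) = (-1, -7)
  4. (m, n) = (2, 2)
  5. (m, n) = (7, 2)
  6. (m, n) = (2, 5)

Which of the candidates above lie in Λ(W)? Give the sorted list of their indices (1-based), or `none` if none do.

β' = (3−√13)/2 ≈ -0.30278.
[1] lift (5,8): star map gives 2.57779; window check 0.9 ≤ 2.57779 < 1.5 is false → out
[2] lift (0,-1): star map gives 0.30278; window check 0.9 ≤ 0.30278 < 1.5 is false → out
[3] lift (-1,-7): star map gives 1.11943; window check 0.9 ≤ 1.11943 < 1.5 is true → IN Λ
[4] lift (2,2): star map gives 1.39445; window check 0.9 ≤ 1.39445 < 1.5 is true → IN Λ
[5] lift (7,2): star map gives 6.39445; window check 0.9 ≤ 6.39445 < 1.5 is false → out
[6] lift (2,5): star map gives 0.48612; window check 0.9 ≤ 0.48612 < 1.5 is false → out

3, 4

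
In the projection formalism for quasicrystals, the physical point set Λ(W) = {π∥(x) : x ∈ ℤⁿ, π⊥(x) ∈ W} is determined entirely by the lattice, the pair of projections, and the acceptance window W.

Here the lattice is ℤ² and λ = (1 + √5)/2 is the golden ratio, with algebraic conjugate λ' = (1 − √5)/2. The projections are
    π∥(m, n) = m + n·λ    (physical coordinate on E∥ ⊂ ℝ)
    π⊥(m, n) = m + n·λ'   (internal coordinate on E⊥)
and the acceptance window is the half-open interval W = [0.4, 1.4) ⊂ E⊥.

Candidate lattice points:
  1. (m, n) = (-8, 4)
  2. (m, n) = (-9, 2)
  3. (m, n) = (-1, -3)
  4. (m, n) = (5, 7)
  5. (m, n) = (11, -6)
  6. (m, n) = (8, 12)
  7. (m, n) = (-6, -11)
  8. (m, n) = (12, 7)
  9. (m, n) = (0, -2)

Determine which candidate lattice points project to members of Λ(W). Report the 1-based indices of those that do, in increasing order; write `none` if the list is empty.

3, 4, 6, 7, 9

Numerically λ ≈ 1.618034 and λ' = −1/λ ≈ -0.618034.
candidate 1: (m,n)=(-8,4) → π∥ = -8+4·λ ≈ -1.527864, π⊥ = -8+4·λ' ≈ -10.472136 ∉ [0.4, 1.4) ⇒ out
candidate 2: (m,n)=(-9,2) → π∥ = -9+2·λ ≈ -5.763932, π⊥ = -9+2·λ' ≈ -10.236068 ∉ [0.4, 1.4) ⇒ out
candidate 3: (m,n)=(-1,-3) → π∥ = -1-3·λ ≈ -5.854102, π⊥ = -1-3·λ' ≈ 0.854102 ∈ [0.4, 1.4) ⇒ IN Λ
candidate 4: (m,n)=(5,7) → π∥ = 5+7·λ ≈ 16.326238, π⊥ = 5+7·λ' ≈ 0.673762 ∈ [0.4, 1.4) ⇒ IN Λ
candidate 5: (m,n)=(11,-6) → π∥ = 11-6·λ ≈ 1.291796, π⊥ = 11-6·λ' ≈ 14.708204 ∉ [0.4, 1.4) ⇒ out
candidate 6: (m,n)=(8,12) → π∥ = 8+12·λ ≈ 27.416408, π⊥ = 8+12·λ' ≈ 0.583592 ∈ [0.4, 1.4) ⇒ IN Λ
candidate 7: (m,n)=(-6,-11) → π∥ = -6-11·λ ≈ -23.798374, π⊥ = -6-11·λ' ≈ 0.798374 ∈ [0.4, 1.4) ⇒ IN Λ
candidate 8: (m,n)=(12,7) → π∥ = 12+7·λ ≈ 23.326238, π⊥ = 12+7·λ' ≈ 7.673762 ∉ [0.4, 1.4) ⇒ out
candidate 9: (m,n)=(0,-2) → π∥ = 0-2·λ ≈ -3.236068, π⊥ = 0-2·λ' ≈ 1.236068 ∈ [0.4, 1.4) ⇒ IN Λ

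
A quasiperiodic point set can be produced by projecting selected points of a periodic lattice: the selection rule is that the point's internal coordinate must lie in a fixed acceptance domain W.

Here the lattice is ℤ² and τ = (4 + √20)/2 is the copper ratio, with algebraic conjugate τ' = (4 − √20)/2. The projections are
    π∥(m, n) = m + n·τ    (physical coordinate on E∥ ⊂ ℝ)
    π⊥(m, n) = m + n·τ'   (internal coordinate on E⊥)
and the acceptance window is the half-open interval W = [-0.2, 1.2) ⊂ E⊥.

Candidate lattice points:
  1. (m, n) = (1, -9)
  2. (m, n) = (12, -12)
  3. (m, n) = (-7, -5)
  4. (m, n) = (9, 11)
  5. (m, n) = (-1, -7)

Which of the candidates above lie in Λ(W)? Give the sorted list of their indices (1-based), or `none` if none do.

Compute τ' = (4−√20)/2 = -0.2361, so π⊥(m,n) = m -0.2361·n.
candidate 1: (m,n)=(1,-9) → π∥ = 1-9·τ ≈ -37.1246, π⊥ = 1-9·τ' ≈ 3.1246 ∉ [-0.2, 1.2) ⇒ out
candidate 2: (m,n)=(12,-12) → π∥ = 12-12·τ ≈ -38.8328, π⊥ = 12-12·τ' ≈ 14.8328 ∉ [-0.2, 1.2) ⇒ out
candidate 3: (m,n)=(-7,-5) → π∥ = -7-5·τ ≈ -28.1803, π⊥ = -7-5·τ' ≈ -5.8197 ∉ [-0.2, 1.2) ⇒ out
candidate 4: (m,n)=(9,11) → π∥ = 9+11·τ ≈ 55.5967, π⊥ = 9+11·τ' ≈ 6.4033 ∉ [-0.2, 1.2) ⇒ out
candidate 5: (m,n)=(-1,-7) → π∥ = -1-7·τ ≈ -30.6525, π⊥ = -1-7·τ' ≈ 0.6525 ∈ [-0.2, 1.2) ⇒ IN Λ

5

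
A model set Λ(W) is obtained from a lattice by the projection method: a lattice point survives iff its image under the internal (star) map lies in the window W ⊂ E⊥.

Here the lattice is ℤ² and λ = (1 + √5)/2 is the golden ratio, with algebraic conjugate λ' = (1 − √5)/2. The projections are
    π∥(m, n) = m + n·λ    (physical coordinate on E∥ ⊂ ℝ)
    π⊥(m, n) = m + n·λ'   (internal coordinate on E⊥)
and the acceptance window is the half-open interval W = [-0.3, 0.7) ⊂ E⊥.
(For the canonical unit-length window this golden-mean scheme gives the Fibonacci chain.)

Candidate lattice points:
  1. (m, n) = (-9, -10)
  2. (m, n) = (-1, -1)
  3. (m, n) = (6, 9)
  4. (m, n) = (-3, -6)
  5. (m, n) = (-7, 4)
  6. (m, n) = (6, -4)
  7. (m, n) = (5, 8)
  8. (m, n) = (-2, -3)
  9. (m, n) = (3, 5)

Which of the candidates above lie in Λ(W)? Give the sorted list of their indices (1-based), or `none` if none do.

3, 7, 8, 9

Compute λ' = (1−√5)/2 = -0.618034, so π⊥(m,n) = m -0.618034·n.
[1] lift (-9,-10): star map gives -2.819660; window check -0.3 ≤ -2.819660 < 0.7 is false → out
[2] lift (-1,-1): star map gives -0.381966; window check -0.3 ≤ -0.381966 < 0.7 is false → out
[3] lift (6,9): star map gives 0.437694; window check -0.3 ≤ 0.437694 < 0.7 is true → IN Λ
[4] lift (-3,-6): star map gives 0.708204; window check -0.3 ≤ 0.708204 < 0.7 is false → out
[5] lift (-7,4): star map gives -9.472136; window check -0.3 ≤ -9.472136 < 0.7 is false → out
[6] lift (6,-4): star map gives 8.472136; window check -0.3 ≤ 8.472136 < 0.7 is false → out
[7] lift (5,8): star map gives 0.055728; window check -0.3 ≤ 0.055728 < 0.7 is true → IN Λ
[8] lift (-2,-3): star map gives -0.145898; window check -0.3 ≤ -0.145898 < 0.7 is true → IN Λ
[9] lift (3,5): star map gives -0.090170; window check -0.3 ≤ -0.090170 < 0.7 is true → IN Λ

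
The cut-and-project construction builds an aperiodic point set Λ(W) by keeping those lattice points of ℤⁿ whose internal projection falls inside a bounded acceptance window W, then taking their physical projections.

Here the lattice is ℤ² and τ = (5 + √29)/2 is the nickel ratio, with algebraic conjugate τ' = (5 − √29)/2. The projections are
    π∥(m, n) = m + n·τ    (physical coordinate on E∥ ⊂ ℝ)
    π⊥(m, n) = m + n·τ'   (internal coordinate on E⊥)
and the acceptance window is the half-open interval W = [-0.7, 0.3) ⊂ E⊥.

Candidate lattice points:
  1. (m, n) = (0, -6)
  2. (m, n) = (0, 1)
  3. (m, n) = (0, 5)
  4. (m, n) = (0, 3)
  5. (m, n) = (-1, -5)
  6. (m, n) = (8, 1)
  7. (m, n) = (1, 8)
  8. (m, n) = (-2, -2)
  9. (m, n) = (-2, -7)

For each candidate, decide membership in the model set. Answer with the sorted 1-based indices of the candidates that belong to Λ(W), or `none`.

τ' = (5−√29)/2 ≈ -0.19258.
[1] lift (0,-6): star map gives 1.15549; window check -0.7 ≤ 1.15549 < 0.3 is false → out
[2] lift (0,1): star map gives -0.19258; window check -0.7 ≤ -0.19258 < 0.3 is true → IN Λ
[3] lift (0,5): star map gives -0.96291; window check -0.7 ≤ -0.96291 < 0.3 is false → out
[4] lift (0,3): star map gives -0.57775; window check -0.7 ≤ -0.57775 < 0.3 is true → IN Λ
[5] lift (-1,-5): star map gives -0.03709; window check -0.7 ≤ -0.03709 < 0.3 is true → IN Λ
[6] lift (8,1): star map gives 7.80742; window check -0.7 ≤ 7.80742 < 0.3 is false → out
[7] lift (1,8): star map gives -0.54066; window check -0.7 ≤ -0.54066 < 0.3 is true → IN Λ
[8] lift (-2,-2): star map gives -1.61484; window check -0.7 ≤ -1.61484 < 0.3 is false → out
[9] lift (-2,-7): star map gives -0.65192; window check -0.7 ≤ -0.65192 < 0.3 is true → IN Λ

2, 4, 5, 7, 9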